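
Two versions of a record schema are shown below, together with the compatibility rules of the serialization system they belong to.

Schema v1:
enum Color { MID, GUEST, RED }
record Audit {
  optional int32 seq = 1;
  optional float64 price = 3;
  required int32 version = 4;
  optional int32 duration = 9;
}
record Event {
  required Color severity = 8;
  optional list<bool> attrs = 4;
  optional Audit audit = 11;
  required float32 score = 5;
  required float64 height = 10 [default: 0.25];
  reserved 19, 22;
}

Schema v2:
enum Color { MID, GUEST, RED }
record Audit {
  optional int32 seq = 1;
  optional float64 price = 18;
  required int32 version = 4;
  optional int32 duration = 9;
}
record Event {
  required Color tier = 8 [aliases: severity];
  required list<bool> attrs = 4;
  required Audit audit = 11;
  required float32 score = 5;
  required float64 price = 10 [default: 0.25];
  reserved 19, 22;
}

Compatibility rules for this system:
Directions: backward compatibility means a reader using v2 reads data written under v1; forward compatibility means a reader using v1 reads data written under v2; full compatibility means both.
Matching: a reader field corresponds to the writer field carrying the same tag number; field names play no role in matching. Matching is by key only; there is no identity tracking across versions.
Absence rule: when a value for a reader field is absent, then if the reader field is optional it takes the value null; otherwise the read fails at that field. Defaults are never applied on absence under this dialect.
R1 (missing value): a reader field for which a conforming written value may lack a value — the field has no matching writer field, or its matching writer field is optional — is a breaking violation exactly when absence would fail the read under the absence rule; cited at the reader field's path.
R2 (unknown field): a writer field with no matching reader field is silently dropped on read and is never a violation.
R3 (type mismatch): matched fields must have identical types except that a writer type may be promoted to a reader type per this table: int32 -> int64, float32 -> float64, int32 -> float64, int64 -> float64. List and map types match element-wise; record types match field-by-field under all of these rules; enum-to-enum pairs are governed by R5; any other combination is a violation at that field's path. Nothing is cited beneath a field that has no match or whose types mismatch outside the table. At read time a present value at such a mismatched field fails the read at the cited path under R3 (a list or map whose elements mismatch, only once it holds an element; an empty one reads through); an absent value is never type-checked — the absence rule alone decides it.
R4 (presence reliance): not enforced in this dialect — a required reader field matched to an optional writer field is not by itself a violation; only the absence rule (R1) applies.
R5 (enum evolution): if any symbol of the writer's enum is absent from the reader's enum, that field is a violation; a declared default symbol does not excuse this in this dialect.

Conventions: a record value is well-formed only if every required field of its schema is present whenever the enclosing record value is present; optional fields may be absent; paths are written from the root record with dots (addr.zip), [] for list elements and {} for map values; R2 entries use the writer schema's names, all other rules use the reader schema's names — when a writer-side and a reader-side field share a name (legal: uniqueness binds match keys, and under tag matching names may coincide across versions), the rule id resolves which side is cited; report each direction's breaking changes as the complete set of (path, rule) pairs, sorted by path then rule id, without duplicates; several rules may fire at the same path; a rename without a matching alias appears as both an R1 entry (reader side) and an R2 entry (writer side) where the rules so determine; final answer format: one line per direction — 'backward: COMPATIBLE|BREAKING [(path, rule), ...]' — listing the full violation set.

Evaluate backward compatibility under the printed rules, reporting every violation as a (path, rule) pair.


backward: BREAKING [(attrs, R1), (audit, R1)]

the writer's type comes first in each Event pair
backward on Event — v2 reading data written by v1:
  tier: paired with writer severity (Color -> Color; writer required)
  attrs: paired with writer attrs (list<bool> -> list<bool>; writer optional)
  audit: paired with writer audit (Audit -> Audit; writer optional)
  score: paired with writer score (float32 -> float32; writer required)
  price: paired with writer height (float64 -> float64; writer required)
  audit.seq: paired with writer audit.seq (int32 -> int32; writer optional)
  no writer field matches reader audit.price
  audit.version: paired with writer audit.version (int32 -> int32; writer required)
  audit.duration: paired with writer audit.duration (int32 -> int32; writer optional)
  audit.price (writer side), unknown to reader
  R1 fires at attrs
  R1 fires at audit
  => backward: BREAKING (2)
checking off the Event differences that do not matter here:
  field price in record Audit: tag 3 changed to 18 -> triggers nothing under Event's printed rules — same verdict
  renamed field height to price in record Event -> triggers nothing under Event's printed rules — same verdict
  renamed field severity to tier in record Event (alias severity declared on the renamed field) -> triggers nothing under Event's printed rules — same verdict


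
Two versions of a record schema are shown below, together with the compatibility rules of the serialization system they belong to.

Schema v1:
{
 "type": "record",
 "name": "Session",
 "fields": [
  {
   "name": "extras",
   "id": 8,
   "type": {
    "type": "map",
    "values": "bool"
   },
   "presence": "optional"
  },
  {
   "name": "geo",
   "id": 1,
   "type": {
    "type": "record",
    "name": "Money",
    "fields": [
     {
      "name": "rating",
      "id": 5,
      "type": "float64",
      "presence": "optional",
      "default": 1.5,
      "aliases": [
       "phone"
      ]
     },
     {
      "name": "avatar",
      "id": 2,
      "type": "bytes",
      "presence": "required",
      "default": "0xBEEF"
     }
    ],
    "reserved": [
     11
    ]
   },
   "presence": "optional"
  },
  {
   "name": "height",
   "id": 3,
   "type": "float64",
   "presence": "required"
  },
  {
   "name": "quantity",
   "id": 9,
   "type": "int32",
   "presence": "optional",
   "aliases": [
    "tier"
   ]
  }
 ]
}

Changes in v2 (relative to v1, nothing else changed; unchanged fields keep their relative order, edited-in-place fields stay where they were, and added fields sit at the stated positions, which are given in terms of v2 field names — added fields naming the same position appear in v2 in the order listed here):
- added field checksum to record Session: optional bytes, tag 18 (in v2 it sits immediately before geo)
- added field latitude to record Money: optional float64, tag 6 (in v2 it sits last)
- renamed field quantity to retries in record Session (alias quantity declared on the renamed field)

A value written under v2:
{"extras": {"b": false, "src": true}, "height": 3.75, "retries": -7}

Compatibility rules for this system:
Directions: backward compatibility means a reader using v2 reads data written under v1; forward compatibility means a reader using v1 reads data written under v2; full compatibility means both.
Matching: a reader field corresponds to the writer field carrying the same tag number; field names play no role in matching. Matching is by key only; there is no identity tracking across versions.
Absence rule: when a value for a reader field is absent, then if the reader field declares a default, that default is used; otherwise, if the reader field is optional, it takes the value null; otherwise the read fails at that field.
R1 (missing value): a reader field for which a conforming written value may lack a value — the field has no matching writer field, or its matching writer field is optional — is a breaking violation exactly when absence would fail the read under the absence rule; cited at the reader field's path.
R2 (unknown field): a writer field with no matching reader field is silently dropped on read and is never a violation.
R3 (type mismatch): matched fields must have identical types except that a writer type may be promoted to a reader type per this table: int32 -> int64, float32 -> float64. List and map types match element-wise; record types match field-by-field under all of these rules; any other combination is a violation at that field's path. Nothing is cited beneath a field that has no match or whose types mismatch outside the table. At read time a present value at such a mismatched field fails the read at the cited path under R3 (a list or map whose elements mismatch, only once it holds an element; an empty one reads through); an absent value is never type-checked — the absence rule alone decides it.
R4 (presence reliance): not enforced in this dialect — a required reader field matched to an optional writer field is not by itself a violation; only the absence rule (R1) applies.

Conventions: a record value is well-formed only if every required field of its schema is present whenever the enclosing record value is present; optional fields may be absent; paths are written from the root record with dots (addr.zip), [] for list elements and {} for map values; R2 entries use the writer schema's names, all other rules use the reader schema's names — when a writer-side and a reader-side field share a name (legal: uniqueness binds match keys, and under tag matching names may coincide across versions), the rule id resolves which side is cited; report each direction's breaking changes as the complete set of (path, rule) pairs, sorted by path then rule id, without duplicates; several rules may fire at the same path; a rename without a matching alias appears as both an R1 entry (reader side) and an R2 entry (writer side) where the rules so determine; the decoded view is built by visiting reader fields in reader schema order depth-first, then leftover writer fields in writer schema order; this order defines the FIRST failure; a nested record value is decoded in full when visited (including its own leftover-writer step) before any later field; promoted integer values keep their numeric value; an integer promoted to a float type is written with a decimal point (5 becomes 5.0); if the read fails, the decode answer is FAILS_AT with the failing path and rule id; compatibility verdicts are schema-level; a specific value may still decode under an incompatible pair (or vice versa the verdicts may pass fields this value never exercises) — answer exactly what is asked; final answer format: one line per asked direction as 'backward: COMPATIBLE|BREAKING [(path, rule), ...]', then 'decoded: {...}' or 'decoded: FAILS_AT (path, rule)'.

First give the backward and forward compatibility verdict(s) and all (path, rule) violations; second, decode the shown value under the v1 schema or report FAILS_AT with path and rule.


arrows below run writer -> reader for Session
backward pass over Session, reader schema v2, writer schema v1:
  extras: map<string, bool> -> map<string, bool>, writer optional; from extras
  checksum has no writer counterpart
  geo: Money -> Money, writer optional; from geo
  height: float64 -> float64, writer required; from height
  retries: int32 -> int32, writer optional; from quantity
  geo.rating: float64 -> float64, writer optional; from geo.rating
  geo.avatar: bytes -> bytes, writer required; from geo.avatar
  geo.latitude has no writer counterpart
  => backward: COMPATIBLE
forward pass over Session, reader schema v1, writer schema v2:
  extras: map<string, bool> -> map<string, bool>, writer optional; from extras
  geo: Money -> Money, writer optional; from geo
  height: float64 -> float64, writer required; from height
  quantity: int32 -> int32, writer optional; from retries
  writer field checksum has no reader counterpart
  geo.rating: float64 -> float64, writer optional; from geo.rating
  geo.avatar: bytes -> bytes, writer required; from geo.avatar
  writer field geo.latitude has no reader counterpart
  => forward: COMPATIBLE
decoding the Session value with the v1 reader:
  extras := {"b": false, "src": true}
  geo := null (missing; optional => null)
  height := 3.75
  quantity := -7 (from writer retries)
  => decoded: {"extras": {"b": false, "src": true}, "geo": null, "height": 3.75, "quantity": -7}

backward: COMPATIBLE []; forward: COMPATIBLE []; decoded: {"extras": {"b": false, "src": true}, "geo": null, "height": 3.75, "quantity": -7}


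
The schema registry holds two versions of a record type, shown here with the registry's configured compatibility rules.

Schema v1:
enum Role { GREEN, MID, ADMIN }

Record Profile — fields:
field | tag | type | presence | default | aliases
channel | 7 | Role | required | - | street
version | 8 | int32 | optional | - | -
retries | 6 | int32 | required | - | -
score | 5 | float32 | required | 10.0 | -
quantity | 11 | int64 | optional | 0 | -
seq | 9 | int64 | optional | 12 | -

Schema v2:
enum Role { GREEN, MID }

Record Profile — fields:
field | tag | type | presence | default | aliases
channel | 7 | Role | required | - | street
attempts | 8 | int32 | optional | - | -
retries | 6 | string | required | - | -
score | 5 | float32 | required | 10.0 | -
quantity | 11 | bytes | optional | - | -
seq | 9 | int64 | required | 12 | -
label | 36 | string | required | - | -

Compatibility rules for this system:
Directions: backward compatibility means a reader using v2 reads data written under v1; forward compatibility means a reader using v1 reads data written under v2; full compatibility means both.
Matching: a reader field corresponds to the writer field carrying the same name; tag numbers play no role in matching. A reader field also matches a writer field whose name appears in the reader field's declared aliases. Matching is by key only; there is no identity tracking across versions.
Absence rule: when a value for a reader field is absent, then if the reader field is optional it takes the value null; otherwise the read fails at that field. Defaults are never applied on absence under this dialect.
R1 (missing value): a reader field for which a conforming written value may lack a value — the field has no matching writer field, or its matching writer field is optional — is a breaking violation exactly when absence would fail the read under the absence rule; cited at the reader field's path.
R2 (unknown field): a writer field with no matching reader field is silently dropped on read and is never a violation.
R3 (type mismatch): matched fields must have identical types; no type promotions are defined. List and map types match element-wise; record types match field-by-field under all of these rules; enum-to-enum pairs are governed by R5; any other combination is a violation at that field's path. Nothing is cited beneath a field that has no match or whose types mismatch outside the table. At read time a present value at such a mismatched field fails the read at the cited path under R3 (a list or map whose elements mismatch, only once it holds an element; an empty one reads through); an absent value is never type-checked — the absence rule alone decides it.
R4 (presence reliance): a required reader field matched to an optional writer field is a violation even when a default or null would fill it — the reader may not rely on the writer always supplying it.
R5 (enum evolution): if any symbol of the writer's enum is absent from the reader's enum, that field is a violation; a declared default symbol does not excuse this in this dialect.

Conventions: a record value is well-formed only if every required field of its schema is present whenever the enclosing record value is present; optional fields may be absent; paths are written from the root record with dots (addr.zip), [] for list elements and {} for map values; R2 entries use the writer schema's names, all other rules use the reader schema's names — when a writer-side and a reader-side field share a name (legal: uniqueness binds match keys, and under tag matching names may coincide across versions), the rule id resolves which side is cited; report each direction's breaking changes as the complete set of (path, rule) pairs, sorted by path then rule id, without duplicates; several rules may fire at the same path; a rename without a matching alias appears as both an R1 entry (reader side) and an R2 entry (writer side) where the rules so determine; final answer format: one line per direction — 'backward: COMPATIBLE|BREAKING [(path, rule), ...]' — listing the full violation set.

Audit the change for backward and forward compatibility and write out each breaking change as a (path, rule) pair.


backward: BREAKING [(channel, R5), (label, R1), (quantity, R3), (retries, R3), (seq, R1), (seq, R4)]; forward: BREAKING [(quantity, R3), (retries, R3)]

each type pair in Profile: writer, then reader
backward analysis of Profile with v2 as reader and v1 as writer:
  channel: Role -> Role, writer required; from channel
  no writer field matches reader attempts
  retries: int32 -> string, writer required; from retries
  score: float32 -> float32, writer required; from score
  quantity: int64 -> bytes, writer optional; from quantity
  seq: int64 -> int64, writer optional; from seq
  no writer field matches reader label
  writer version: unknown to reader
  rule R5 violated at channel
  rule R1 violated at label
  rule R3 violated at quantity
  rule R3 violated at retries
  rule R1 violated at seq
  rule R4 violated at seq
  => 6 violation(s): backward is BREAKING for Profile
forward analysis of Profile with v1 as reader and v2 as writer:
  channel: Role -> Role, writer required; from channel
  no writer field matches reader version
  retries: string -> int32, writer required; from retries
  score: float32 -> float32, writer required; from score
  quantity: bytes -> int64, writer optional; from quantity
  seq: int64 -> int64, writer required; from seq
  writer attempts: unknown to reader
  writer label: unknown to reader
  rule R3 violated at quantity
  rule R3 violated at retries
  => 2 violation(s): forward is BREAKING for Profile


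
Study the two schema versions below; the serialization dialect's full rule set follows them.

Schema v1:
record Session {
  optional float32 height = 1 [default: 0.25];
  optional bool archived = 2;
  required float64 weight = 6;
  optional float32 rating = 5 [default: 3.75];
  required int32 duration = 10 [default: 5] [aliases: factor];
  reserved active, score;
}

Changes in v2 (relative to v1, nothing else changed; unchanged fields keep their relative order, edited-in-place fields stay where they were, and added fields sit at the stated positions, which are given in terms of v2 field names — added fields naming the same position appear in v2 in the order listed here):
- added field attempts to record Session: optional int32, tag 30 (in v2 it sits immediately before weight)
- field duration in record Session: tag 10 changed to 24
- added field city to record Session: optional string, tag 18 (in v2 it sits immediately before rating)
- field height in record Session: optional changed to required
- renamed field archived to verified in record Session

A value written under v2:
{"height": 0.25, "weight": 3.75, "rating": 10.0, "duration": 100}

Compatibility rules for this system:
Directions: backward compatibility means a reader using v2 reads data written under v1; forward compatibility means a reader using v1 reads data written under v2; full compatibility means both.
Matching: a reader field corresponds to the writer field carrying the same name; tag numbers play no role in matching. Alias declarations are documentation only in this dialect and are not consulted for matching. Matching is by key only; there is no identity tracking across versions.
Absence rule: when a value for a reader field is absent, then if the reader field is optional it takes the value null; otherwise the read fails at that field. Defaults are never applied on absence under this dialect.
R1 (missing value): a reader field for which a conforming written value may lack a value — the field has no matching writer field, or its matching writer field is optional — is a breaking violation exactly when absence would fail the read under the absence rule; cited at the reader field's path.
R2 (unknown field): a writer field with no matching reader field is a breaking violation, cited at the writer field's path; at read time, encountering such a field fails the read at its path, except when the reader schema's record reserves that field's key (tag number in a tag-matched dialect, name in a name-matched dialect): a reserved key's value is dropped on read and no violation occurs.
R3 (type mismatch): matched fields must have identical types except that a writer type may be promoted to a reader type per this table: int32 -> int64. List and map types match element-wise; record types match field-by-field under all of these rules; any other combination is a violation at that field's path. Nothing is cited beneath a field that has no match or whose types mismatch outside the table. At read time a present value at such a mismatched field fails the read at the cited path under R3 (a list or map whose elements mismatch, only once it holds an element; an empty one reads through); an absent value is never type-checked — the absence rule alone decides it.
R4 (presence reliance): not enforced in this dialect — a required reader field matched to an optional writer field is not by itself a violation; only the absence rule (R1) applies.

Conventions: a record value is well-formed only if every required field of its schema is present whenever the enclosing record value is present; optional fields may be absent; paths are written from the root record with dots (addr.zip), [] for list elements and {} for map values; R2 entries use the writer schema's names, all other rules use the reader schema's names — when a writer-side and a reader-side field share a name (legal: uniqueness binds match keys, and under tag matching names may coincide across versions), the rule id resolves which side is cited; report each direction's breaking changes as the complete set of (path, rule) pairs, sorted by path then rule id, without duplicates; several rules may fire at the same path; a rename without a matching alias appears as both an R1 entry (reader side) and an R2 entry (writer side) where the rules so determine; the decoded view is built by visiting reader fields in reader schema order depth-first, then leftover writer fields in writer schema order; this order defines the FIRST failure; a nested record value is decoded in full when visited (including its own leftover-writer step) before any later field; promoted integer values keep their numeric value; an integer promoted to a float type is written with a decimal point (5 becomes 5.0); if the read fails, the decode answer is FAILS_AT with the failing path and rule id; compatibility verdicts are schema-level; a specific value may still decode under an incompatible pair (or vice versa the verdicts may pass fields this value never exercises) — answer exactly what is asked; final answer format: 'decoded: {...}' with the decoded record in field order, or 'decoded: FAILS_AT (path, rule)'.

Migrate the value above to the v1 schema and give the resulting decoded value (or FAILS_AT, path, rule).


arrows below run writer -> reader for Session
decode walk for Session under reader schema v1:
  height := 0.25
  archived := null (missing; optional => null)
  weight := 3.75
  rating := 10.0
  duration := 100
  => decoded: {"height": 0.25, "archived": null, "weight": 3.75, "rating": 10.0, "duration": 100}
the other Session changes do not affect what is asked:
  added field city to record Session: optional string, tag 18 (in v2 it sits immediately before rating) -> affects the rule determinations only; this particular Session value decodes identically
  field duration in record Session: tag 10 changed to 24 -> inert under this dialect — no rule fires on Session and the result does not move
  added field attempts to record Session: optional int32, tag 30 (in v2 it sits immediately before weight) -> affects the rule determinations only; this particular Session value decodes identically
  field height in record Session: optional changed to required -> affects the rule determinations only; this particular Session value decodes identically
  renamed field archived to verified in record Session -> affects the rule determinations only; this particular Session value decodes identically

decoded: {"height": 0.25, "archived": null, "weight": 3.75, "rating": 10.0, "duration": 100}


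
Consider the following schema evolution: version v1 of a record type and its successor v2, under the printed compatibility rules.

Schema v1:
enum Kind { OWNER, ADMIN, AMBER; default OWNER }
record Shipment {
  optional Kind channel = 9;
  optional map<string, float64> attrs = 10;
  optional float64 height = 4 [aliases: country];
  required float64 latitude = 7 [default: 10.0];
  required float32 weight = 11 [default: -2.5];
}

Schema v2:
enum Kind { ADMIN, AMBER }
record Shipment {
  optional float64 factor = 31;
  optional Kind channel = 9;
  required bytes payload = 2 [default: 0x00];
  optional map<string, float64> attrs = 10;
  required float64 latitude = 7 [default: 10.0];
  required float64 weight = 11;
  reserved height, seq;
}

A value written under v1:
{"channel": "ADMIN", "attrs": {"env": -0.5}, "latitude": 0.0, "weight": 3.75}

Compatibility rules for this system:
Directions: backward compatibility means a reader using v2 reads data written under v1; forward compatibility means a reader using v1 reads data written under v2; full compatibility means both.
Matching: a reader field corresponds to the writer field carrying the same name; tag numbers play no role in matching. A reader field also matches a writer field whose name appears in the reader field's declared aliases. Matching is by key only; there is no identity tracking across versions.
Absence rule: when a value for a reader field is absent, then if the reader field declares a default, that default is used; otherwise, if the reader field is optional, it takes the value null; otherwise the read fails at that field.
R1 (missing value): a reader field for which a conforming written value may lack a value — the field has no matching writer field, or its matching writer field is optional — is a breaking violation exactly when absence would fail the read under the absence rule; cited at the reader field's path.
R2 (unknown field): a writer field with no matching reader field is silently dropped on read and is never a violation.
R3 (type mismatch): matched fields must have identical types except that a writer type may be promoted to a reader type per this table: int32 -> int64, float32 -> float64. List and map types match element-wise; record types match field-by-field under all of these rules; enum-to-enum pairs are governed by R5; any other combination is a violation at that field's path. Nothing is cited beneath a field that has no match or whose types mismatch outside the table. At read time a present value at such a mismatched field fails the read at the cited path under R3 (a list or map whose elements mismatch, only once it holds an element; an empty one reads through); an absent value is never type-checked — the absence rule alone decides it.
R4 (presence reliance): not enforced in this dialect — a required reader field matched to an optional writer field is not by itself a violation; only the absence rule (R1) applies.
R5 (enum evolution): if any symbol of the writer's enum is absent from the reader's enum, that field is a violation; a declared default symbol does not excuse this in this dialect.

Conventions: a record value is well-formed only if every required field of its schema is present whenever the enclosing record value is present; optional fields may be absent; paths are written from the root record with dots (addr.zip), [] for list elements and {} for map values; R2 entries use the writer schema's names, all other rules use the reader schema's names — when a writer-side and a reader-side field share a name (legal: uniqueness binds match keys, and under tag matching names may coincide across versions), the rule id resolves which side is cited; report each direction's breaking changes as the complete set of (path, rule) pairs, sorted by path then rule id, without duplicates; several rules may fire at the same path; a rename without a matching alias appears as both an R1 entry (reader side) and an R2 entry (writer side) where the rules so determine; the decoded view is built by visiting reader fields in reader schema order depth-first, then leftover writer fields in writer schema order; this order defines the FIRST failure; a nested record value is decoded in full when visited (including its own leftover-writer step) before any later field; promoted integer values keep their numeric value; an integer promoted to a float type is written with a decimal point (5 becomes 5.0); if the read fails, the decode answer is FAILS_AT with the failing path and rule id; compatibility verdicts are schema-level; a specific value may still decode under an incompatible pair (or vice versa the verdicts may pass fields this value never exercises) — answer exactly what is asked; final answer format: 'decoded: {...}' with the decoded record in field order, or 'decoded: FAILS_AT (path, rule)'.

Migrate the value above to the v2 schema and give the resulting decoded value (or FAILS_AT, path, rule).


the writer's type comes first in each Shipment pair
decode (reader v2):
  factor := null (not supplied -> null)
  channel := "ADMIN"
  payload := 0x00 (no value, default fills)
  attrs := {"env": -0.5}
  latitude := 0.0
  weight := 3.75 (float32 -> float64)
  => decoded: {"factor": null, "channel": "ADMIN", "payload": 0x00, "attrs": {"env": -0.5}, "latitude": 0.0, "weight": 3.75}
diffs on Shipment not affecting the asked answer:
  enum Kind (field channel in record Shipment): symbol OWNER removed (it was the default; the default is cleared) -> matters for Shipment compatibility verdicts, not for this value's decode
  field weight in record Shipment: type float32 changed to float64 (its default is dropped) -> matters for Shipment compatibility verdicts, not for this value's decode

decoded: {"factor": null, "channel": "ADMIN", "payload": 0x00, "attrs": {"env": -0.5}, "latitude": 0.0, "weight": 3.75}


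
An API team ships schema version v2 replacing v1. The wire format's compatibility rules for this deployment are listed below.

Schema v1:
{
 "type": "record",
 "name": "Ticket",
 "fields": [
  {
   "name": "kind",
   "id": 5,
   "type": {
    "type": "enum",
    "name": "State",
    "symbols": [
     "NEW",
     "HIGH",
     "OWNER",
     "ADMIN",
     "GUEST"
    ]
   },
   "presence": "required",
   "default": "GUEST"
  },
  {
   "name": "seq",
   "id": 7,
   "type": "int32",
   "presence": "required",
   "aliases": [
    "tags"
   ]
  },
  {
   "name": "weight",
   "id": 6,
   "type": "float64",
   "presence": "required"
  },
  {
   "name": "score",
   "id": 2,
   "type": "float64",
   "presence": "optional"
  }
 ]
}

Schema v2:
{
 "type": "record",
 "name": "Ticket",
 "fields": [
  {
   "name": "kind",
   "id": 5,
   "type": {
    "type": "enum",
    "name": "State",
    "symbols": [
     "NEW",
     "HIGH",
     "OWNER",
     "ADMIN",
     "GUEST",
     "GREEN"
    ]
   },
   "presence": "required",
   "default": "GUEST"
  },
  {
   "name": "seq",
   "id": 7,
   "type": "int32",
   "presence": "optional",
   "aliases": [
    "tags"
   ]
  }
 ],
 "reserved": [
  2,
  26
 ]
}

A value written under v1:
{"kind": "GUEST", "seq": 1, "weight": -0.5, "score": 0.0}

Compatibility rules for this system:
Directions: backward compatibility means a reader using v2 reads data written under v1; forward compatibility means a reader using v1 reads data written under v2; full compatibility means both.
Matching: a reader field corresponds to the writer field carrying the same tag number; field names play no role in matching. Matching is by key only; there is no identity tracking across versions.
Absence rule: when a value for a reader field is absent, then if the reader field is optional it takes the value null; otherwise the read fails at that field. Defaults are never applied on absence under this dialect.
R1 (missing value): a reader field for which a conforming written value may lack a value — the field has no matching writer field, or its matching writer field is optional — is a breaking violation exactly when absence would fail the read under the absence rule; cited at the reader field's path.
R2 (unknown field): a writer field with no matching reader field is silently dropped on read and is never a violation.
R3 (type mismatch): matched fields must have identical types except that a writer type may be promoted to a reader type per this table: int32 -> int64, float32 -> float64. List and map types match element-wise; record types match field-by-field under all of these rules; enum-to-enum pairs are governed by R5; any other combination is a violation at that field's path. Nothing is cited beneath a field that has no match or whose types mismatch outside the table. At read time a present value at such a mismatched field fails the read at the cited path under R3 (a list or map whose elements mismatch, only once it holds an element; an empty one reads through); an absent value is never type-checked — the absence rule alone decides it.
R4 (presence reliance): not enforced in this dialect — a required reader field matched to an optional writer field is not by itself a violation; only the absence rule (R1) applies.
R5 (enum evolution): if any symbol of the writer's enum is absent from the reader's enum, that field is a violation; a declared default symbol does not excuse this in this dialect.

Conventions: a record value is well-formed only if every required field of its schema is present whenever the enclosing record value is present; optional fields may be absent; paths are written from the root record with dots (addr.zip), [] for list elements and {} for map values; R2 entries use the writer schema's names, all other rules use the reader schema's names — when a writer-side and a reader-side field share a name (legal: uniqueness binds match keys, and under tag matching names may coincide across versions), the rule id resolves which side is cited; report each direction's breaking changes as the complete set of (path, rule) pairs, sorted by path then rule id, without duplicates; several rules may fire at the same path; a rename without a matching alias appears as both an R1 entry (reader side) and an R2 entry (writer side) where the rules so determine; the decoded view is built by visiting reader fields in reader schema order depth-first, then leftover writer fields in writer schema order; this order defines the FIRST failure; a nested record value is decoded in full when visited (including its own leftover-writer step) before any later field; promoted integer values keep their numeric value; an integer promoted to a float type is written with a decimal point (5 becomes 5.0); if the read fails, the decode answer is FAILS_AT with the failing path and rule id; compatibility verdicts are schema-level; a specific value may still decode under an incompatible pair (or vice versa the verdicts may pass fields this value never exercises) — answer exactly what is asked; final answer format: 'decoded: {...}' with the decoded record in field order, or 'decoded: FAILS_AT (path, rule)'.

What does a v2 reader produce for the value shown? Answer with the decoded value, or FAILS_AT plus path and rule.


decoded: {"kind": "GUEST", "seq": 1}

arrows below run writer -> reader for Ticket
decode walk for Ticket under reader schema v2:
  kind := "GUEST"
  seq := 1
  writer weight: unmatched, discarded
  writer score: unmatched, discarded
  => decoded: {"kind": "GUEST", "seq": 1}
ruling out the remaining Ticket differences:
  field seq in record Ticket: required changed to optional -> a verdict-level change on Ticket — the shown value reads the same
  enum State (field kind in record Ticket): symbol GREEN added -> a verdict-level change on Ticket — the shown value reads the same


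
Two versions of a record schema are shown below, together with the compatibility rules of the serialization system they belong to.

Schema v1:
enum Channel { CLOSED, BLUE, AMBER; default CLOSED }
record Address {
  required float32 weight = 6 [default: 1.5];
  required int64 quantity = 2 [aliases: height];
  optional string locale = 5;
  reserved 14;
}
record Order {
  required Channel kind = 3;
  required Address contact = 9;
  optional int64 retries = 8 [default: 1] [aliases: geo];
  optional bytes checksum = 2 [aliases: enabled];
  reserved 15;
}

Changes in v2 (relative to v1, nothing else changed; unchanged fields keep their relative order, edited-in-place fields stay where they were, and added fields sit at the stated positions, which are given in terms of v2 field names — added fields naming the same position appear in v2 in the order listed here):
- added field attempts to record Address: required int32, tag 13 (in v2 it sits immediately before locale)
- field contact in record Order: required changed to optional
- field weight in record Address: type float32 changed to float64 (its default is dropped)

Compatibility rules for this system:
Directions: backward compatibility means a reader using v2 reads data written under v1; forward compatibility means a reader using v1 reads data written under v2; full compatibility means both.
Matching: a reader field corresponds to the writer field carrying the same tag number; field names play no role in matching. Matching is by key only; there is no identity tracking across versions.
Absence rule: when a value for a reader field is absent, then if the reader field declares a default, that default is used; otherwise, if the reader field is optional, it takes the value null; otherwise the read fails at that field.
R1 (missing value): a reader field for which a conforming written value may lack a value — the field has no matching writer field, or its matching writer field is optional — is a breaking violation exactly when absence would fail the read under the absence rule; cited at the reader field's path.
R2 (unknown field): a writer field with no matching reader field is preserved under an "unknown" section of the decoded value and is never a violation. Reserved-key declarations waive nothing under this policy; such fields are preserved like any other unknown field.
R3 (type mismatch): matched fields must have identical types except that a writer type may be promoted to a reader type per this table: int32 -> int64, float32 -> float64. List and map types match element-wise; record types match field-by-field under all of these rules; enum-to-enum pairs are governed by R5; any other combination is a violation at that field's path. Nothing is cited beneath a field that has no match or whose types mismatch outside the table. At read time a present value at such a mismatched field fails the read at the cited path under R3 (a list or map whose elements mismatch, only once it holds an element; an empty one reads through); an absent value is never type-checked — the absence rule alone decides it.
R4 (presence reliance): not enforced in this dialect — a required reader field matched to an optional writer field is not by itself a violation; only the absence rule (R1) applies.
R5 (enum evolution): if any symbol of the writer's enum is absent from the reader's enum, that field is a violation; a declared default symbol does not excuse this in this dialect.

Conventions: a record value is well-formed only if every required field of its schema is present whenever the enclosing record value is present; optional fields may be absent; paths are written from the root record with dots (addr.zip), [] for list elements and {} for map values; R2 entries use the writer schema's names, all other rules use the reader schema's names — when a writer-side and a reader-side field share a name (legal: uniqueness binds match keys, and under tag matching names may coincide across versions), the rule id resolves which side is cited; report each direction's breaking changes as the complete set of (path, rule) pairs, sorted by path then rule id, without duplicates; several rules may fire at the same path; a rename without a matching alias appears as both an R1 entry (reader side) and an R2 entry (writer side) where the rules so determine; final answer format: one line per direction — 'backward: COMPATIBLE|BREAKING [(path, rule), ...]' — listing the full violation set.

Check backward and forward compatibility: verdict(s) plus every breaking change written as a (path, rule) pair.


arrows below run writer -> reader for Order
backward analysis of Order with v2 as reader and v1 as writer:
  writer required, Channel -> Channel: reader kind maps from writer kind
  writer required, Address -> Address: reader contact maps from writer contact
  writer optional, int64 -> int64: reader retries maps from writer retries
  writer optional, bytes -> bytes: reader checksum maps from writer checksum
  writer required, float32 -> float64: reader contact.weight maps from writer contact.weight
  writer required, int64 -> int64: reader contact.quantity maps from writer contact.quantity
  contact.attempts: no writer match
  writer optional, string -> string: reader contact.locale maps from writer contact.locale
  breaking: (contact.attempts, R1)
  => 1 violation(s): backward is BREAKING for Order
forward analysis of Order with v1 as reader and v2 as writer:
  writer required, Channel -> Channel: reader kind maps from writer kind
  writer optional, Address -> Address: reader contact maps from writer contact
  writer optional, int64 -> int64: reader retries maps from writer retries
  writer optional, bytes -> bytes: reader checksum maps from writer checksum
  writer required, float64 -> float32: reader contact.weight maps from writer contact.weight
  writer required, int64 -> int64: reader contact.quantity maps from writer contact.quantity
  writer optional, string -> string: reader contact.locale maps from writer contact.locale
  writer field contact.attempts has no reader counterpart
  breaking: (contact, R1)
  breaking: (contact.weight, R3)
  => 2 violation(s): forward is BREAKING for Order

backward: BREAKING [(contact.attempts, R1)]; forward: BREAKING [(contact, R1), (contact.weight, R3)]
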